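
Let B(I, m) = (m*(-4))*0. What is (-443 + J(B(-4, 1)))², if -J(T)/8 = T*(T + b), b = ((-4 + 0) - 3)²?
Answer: 196249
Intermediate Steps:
b = 49 (b = (-4 - 3)² = (-7)² = 49)
B(I, m) = 0 (B(I, m) = -4*m*0 = 0)
J(T) = -8*T*(49 + T) (J(T) = -8*T*(T + 49) = -8*T*(49 + T))
(-443 + J(B(-4, 1)))² = (-443 - 8*0*(49 + 0))² = (-443 - 8*0*49)² = (-443 + 0)² = (-443)² = 196249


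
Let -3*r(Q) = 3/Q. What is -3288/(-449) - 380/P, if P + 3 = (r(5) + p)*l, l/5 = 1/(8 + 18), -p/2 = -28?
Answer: -3775232/90249 ≈ -41.831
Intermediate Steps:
p = 56 (p = -2*(-28) = 56)
r(Q) = -1/Q
l = 5/26 (l = 5/(8 + 18) = 5/26 ≈ 0.19231)
P = 201/26 (P = -3 + (-1/5 + 56)*(5/26) = -3 + (-1*⅕ + 56)*(5/26) = -3 + (-⅕ + 56)*(5/26) = -3 + (279/5)*(5/26) = -3 + 279/26 = 201/26 ≈ 7.7308)
-3288/(-449) - 380/P = -3288/(-449) - 380/201/26 = -3288*(-1/449) - 380*26/201 = 3288/449 - 9880/201 = -3775232/90249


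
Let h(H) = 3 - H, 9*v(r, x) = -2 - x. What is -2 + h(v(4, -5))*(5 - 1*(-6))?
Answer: 82/3 ≈ 27.333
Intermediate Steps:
v(r, x) = -2/9 - x/9 (v(r, x) = (-2 - x)/9 = -2/9 - x/9)
-2 + h(v(4, -5))*(5 - 1*(-6)) = -2 + (3 - (-2/9 - 1/9*(-5)))*(5 - 1*(-6)) = -2 + (3 - (-2/9 + 5/9))*(5 + 6) = -2 + (3 - 1*1/3)*11 = -2 + (3 - 1/3)*11 = -2 + (8/3)*11 = -2 + 88/3 = 82/3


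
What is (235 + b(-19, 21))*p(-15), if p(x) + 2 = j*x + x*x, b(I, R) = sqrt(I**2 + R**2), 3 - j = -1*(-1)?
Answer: 45355 + 193*sqrt(802) ≈ 50821.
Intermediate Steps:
j = 2 (j = 3 - (-1)*(-1) = 3 - 1*1 = 3 - 1 = 2)
p(x) = -2 + x**2 + 2*x (p(x) = -2 + (2*x + x*x) = -2 + (2*x + x**2) = -2 + (x**2 + 2*x) = -2 + x**2 + 2*x)
(235 + b(-19, 21))*p(-15) = (235 + sqrt((-19)**2 + 21**2))*(-2 + (-15)**2 + 2*(-15)) = (235 + sqrt(361 + 441))*(-2 + 225 - 30) = (235 + sqrt(802))*193 = 45355 + 193*sqrt(802)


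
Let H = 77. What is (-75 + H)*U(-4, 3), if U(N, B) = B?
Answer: 6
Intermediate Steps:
(-75 + H)*U(-4, 3) = (-75 + 77)*3 = 2*3 = 6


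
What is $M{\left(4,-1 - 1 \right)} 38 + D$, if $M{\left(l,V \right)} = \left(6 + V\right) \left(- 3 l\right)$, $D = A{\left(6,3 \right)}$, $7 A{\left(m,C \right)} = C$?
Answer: $- \frac{12765}{7} \approx -1823.6$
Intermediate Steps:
$A{\left(m,C \right)} = \frac{C}{7}$
$D = \frac{3}{7}$ ($D = \frac{1}{7} \cdot 3 = \frac{3}{7} \approx 0.42857$)
$M{\left(l,V \right)} = - 3 l \left(6 + V\right)$
$M{\left(4,-1 - 1 \right)} 38 + D = \left(-3\right) 4 \left(6 - 2\right) 38 + \frac{3}{7} = \left(-3\right) 4 \cdot 4 \cdot 38 + \frac{3}{7} = \left(-48\right) 38 + \frac{3}{7} = -1824 + \frac{3}{7} = - \frac{12765}{7}$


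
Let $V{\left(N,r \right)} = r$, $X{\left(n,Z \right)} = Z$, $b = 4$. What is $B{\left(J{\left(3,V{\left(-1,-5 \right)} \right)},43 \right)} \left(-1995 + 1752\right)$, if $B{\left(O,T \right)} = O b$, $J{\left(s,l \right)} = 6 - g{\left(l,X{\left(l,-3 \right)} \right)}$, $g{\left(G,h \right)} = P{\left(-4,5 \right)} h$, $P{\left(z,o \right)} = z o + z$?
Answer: $64152$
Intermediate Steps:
$P{\left(z,o \right)} = z + o z$ ($P{\left(z,o \right)} = o z + z = z + o z$)
$g{\left(G,h \right)} = - 24 h$ ($g{\left(G,h \right)} = - 4 \left(1 + 5\right) h = \left(-4\right) 6 h = - 24 h$)
$J{\left(s,l \right)} = -66$ ($J{\left(s,l \right)} = 6 - \left(-24\right) \left(-3\right) = 6 - 72 = -66$)
$B{\left(O,T \right)} = 4 O$ ($B{\left(O,T \right)} = O 4 = 4 O$)
$B{\left(J{\left(3,V{\left(-1,-5 \right)} \right)},43 \right)} \left(-1995 + 1752\right) = 4 \left(-66\right) \left(-1995 + 1752\right) = \left(-264\right) \left(-243\right) = 64152$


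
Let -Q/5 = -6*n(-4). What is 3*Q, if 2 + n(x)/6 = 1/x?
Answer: -1215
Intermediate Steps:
n(x) = -12 + 6/x (n(x) = -12 + 6*(1/x) = -12 + 6/x)
Q = -405 (Q = -(-30)*(-12 + 6/(-4)) = -(-30)*(-12 + 6*(-¼)) = -(-30)*(-12 - 3/2) = -(-30)*(-27)/2 = -5*81 = -405)
3*Q = 3*(-405) = -1215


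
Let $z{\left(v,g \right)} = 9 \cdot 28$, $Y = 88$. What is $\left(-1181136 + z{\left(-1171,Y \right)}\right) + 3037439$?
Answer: $1856555$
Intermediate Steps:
$z{\left(v,g \right)} = 252$
$\left(-1181136 + z{\left(-1171,Y \right)}\right) + 3037439 = \left(-1181136 + 252\right) + 3037439 = -1180884 + 3037439 = 1856555$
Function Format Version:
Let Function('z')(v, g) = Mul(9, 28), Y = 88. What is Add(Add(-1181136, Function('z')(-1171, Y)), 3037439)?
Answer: 1856555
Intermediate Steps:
Function('z')(v, g) = 252
Add(Add(-1181136, Function('z')(-1171, Y)), 3037439) = Add(Add(-1181136, 252), 3037439) = Add(-1180884, 3037439) = 1856555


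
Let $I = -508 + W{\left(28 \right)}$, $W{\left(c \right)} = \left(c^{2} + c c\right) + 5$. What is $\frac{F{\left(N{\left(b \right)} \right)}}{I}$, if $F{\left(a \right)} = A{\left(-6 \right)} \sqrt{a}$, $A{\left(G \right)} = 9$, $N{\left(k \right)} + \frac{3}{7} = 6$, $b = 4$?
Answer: $\frac{3 \sqrt{273}}{2485} \approx 0.019947$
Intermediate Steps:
$N{\left(k \right)} = \frac{39}{7}$ ($N{\left(k \right)} = - \frac{3}{7} + 6 = \frac{39}{7}$)
$W{\left(c \right)} = 5 + 2 c^{2}$ ($W{\left(c \right)} = \left(c^{2} + c^{2}\right) + 5 = 2 c^{2} + 5 = 5 + 2 c^{2}$)
$F{\left(a \right)} = 9 \sqrt{a}$
$I = 1065$ ($I = -508 + \left(5 + 2 \cdot 28^{2}\right) = -508 + \left(5 + 2 \cdot 784\right) = -508 + \left(5 + 1568\right) = -508 + 1573 = 1065$)
$\frac{F{\left(N{\left(b \right)} \right)}}{I} = \frac{9 \sqrt{\frac{39}{7}}}{1065} = 9 \frac{\sqrt{273}}{7} \cdot \frac{1}{1065} = \frac{9 \sqrt{273}}{7} \cdot \frac{1}{1065} = \frac{3 \sqrt{273}}{2485}$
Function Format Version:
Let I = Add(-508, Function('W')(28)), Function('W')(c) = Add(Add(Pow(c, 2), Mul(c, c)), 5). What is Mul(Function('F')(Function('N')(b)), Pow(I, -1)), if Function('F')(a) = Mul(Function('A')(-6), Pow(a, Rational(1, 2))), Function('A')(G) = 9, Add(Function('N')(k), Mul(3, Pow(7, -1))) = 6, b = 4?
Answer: Mul(Rational(3, 2485), Pow(273, Rational(1, 2))) ≈ 0.019947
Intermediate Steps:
Function('N')(k) = Rational(39, 7) (Function('N')(k) = Add(Rational(-3, 7), 6) = Rational(39, 7))
Function('W')(c) = Add(5, Mul(2, Pow(c, 2))) (Function('W')(c) = Add(Add(Pow(c, 2), Pow(c, 2)), 5) = Add(Mul(2, Pow(c, 2)), 5) = Add(5, Mul(2, Pow(c, 2))))
Function('F')(a) = Mul(9, Pow(a, Rational(1, 2)))
I = 1065 (I = Add(-508, Add(5, Mul(2, Pow(28, 2)))) = Add(-508, Add(5, Mul(2, 784))) = Add(-508, Add(5, 1568)) = Add(-508, 1573) = 1065)
Mul(Function('F')(Function('N')(b)), Pow(I, -1)) = Mul(Mul(9, Pow(Rational(39, 7), Rational(1, 2))), Pow(1065, -1)) = Mul(Mul(9, Mul(Rational(1, 7), Pow(273, Rational(1, 2)))), Rational(1, 1065)) = Mul(Mul(Rational(9, 7), Pow(273, Rational(1, 2))), Rational(1, 1065)) = Mul(Rational(3, 2485), Pow(273, Rational(1, 2)))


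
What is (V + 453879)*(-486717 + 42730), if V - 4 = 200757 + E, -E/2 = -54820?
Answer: -339330384360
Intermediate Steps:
E = 109640 (E = -2*(-54820) = 109640)
V = 310401 (V = 4 + (200757 + 109640) = 4 + 310397 = 310401)
(V + 453879)*(-486717 + 42730) = (310401 + 453879)*(-486717 + 42730) = 764280*(-443987) = -339330384360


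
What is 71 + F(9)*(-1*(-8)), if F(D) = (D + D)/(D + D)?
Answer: 79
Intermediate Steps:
F(D) = 1 (F(D) = (2*D)/((2*D)) = (2*D)*(1/(2*D)) = 1)
71 + F(9)*(-1*(-8)) = 71 + 1*(-1*(-8)) = 71 + 1*8 = 71 + 8 = 79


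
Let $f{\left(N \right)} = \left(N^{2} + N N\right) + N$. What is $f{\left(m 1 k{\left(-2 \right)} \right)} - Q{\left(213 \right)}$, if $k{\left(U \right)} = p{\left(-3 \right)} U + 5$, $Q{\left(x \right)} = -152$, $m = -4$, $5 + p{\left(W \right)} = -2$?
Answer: $11628$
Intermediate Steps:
$p{\left(W \right)} = -7$ ($p{\left(W \right)} = -5 - 2 = -7$)
$k{\left(U \right)} = 5 - 7 U$ ($k{\left(U \right)} = - 7 U + 5 = 5 - 7 U$)
$f{\left(N \right)} = N + 2 N^{2}$ ($f{\left(N \right)} = \left(N^{2} + N^{2}\right) + N = 2 N^{2} + N = N + 2 N^{2}$)
$f{\left(m 1 k{\left(-2 \right)} \right)} - Q{\left(213 \right)} = \left(-4\right) 1 \left(5 - -14\right) \left(1 + 2 \left(-4\right) 1 \left(5 - -14\right)\right) - -152 = - 4 \left(5 + 14\right) \left(1 + 2 \left(- 4 \left(5 + 14\right)\right)\right) + 152 = \left(-4\right) 19 \left(1 + 2 \left(\left(-4\right) 19\right)\right) + 152 = - 76 \left(1 + 2 \left(-76\right)\right) + 152 = - 76 \left(1 - 152\right) + 152 = \left(-76\right) \left(-151\right) + 152 = 11476 + 152 = 11628$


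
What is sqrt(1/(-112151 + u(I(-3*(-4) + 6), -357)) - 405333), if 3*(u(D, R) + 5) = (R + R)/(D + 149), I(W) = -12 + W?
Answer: I*sqrt(13610991579842331098)/5794806 ≈ 636.66*I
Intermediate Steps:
u(D, R) = -5 + 2*R/(3*(149 + D)) (u(D, R) = -5 + ((R + R)/(D + 149))/3 = -5 + ((2*R)/(149 + D))/3 = -5 + (2*R/(149 + D))/3 = -5 + 2*R/(3*(149 + D)))
sqrt(1/(-112151 + u(I(-3*(-4) + 6), -357)) - 405333) = sqrt(1/(-112151 + (-2235 - 15*(-12 + (-3*(-4) + 6)) + 2*(-357))/(3*(149 + (-12 + (-3*(-4) + 6))))) - 405333) = sqrt(1/(-112151 + (-2235 - 15*(-12 + (12 + 6)) - 714)/(3*(149 + (-12 + (12 + 6))))) - 405333) = sqrt(1/(-112151 + (-2235 - 15*(-12 + 18) - 714)/(3*(149 + (-12 + 18)))) - 405333) = sqrt(1/(-112151 + (-2235 - 15*6 - 714)/(3*(149 + 6))) - 405333) = sqrt(1/(-112151 + (1/3)*(-2235 - 90 - 714)/155) - 405333) = sqrt(1/(-112151 + (1/3)*(1/155)*(-3039)) - 405333) = sqrt(1/(-112151 - 1013/155) - 405333) = sqrt(1/(-17384418/155) - 405333) = sqrt(-155/17384418 - 405333) = sqrt(-7046478301349/17384418) = I*sqrt(13610991579842331098)/5794806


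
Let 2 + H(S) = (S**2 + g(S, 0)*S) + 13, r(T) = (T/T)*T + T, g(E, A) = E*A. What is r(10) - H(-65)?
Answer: -4216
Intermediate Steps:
g(E, A) = A*E
r(T) = 2*T (r(T) = 1*T + T = T + T = 2*T)
H(S) = 11 + S**2 (H(S) = -2 + ((S**2 + (0*S)*S) + 13) = -2 + ((S**2 + 0*S) + 13) = -2 + ((S**2 + 0) + 13) = -2 + (S**2 + 13) = -2 + (13 + S**2) = 11 + S**2)
r(10) - H(-65) = 2*10 - (11 + (-65)**2) = 20 - (11 + 4225) = 20 - 1*4236 = 20 - 4236 = -4216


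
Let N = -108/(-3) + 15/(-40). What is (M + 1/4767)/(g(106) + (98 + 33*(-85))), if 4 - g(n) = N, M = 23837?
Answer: -909047840/104440203 ≈ -8.7040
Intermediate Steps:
N = 285/8 (N = -108*(-⅓) + 15*(-1/40) = 36 - 3/8 = 285/8 ≈ 35.625)
g(n) = -253/8 (g(n) = 4 - 1*285/8 = 4 - 285/8 = -253/8)
(M + 1/4767)/(g(106) + (98 + 33*(-85))) = (23837 + 1/4767)/(-253/8 + (98 + 33*(-85))) = (23837 + 1/4767)/(-253/8 + (98 - 2805)) = 113630980/(4767*(-253/8 - 2707)) = 113630980/(4767*(-21909/8)) = (113630980/4767)*(-8/21909) = -909047840/104440203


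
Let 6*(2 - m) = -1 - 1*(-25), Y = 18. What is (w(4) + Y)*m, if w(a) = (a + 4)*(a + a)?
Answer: -164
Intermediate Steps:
w(a) = 2*a*(4 + a) (w(a) = (4 + a)*(2*a) = 2*a*(4 + a))
m = -2 (m = 2 - (-1 - 1*(-25))/6 = 2 - (-1 + 25)/6 = 2 - 1/6*24 = 2 - 4 = -2)
(w(4) + Y)*m = (2*4*(4 + 4) + 18)*(-2) = (2*4*8 + 18)*(-2) = (64 + 18)*(-2) = 82*(-2) = -164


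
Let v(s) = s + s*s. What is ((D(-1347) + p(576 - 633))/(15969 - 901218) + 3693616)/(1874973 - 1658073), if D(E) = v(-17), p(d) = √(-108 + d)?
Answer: 817442467528/48002627025 - I*√165/192010508100 ≈ 17.029 - 6.6899e-11*I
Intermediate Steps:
v(s) = s + s²
D(E) = 272 (D(E) = -17*(1 - 17) = -17*(-16) = 272)
((D(-1347) + p(576 - 633))/(15969 - 901218) + 3693616)/(1874973 - 1658073) = ((272 + √(-108 + (576 - 633)))/(15969 - 901218) + 3693616)/(1874973 - 1658073) = ((272 + √(-108 - 57))/(-885249) + 3693616)/216900 = ((272 + √(-165))*(-1/885249) + 3693616)*(1/216900) = ((272 + I*√165)*(-1/885249) + 3693616)*(1/216900) = ((-272/885249 - I*√165/885249) + 3693616)*(1/216900) = (3269769870112/885249 - I*√165/885249)*(1/216900) = 817442467528/48002627025 - I*√165/192010508100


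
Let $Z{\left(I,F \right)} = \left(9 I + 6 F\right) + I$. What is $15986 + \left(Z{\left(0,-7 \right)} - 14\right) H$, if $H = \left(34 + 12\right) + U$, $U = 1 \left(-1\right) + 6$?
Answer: $13130$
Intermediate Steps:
$U = 5$ ($U = -1 + 6 = 5$)
$Z{\left(I,F \right)} = 6 F + 10 I$ ($Z{\left(I,F \right)} = \left(6 F + 9 I\right) + I = 6 F + 10 I$)
$H = 51$ ($H = \left(34 + 12\right) + 5 = 46 + 5 = 51$)
$15986 + \left(Z{\left(0,-7 \right)} - 14\right) H = 15986 + \left(\left(6 \left(-7\right) + 10 \cdot 0\right) - 14\right) 51 = 15986 + \left(\left(-42 + 0\right) - 14\right) 51 = 15986 + \left(-42 - 14\right) 51 = 15986 - 2856 = 13130$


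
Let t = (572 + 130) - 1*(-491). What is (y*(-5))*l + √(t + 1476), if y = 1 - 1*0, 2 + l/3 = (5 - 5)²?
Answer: 30 + √2669 ≈ 81.662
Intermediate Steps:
l = -6 (l = -6 + 3*(5 - 5)² = -6 + 3*0² = -6 + 3*0 = -6 + 0 = -6)
y = 1 (y = 1 + 0 = 1)
t = 1193 (t = 702 + 491 = 1193)
(y*(-5))*l + √(t + 1476) = (1*(-5))*(-6) + √(1193 + 1476) = -5*(-6) + √2669 = 30 + √2669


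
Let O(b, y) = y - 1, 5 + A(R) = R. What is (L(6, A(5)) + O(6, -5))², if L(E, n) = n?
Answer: 36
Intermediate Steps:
A(R) = -5 + R
O(b, y) = -1 + y
(L(6, A(5)) + O(6, -5))² = ((-5 + 5) + (-1 - 5))² = (0 - 6)² = (-6)² = 36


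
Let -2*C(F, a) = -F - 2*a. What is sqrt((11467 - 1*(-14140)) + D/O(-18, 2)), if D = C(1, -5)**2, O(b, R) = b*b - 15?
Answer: 11*sqrt(8980673)/206 ≈ 160.02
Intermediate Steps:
O(b, R) = -15 + b**2 (O(b, R) = b**2 - 15 = -15 + b**2)
C(F, a) = a + F/2 (C(F, a) = -(-F - 2*a)/2 = a + F/2)
D = 81/4 (D = (-5 + (1/2)*1)**2 = (-5 + 1/2)**2 = (-9/2)**2 = 81/4 ≈ 20.250)
sqrt((11467 - 1*(-14140)) + D/O(-18, 2)) = sqrt((11467 - 1*(-14140)) + 81/(4*(-15 + (-18)**2))) = sqrt((11467 + 14140) + 81/(4*(-15 + 324))) = sqrt(25607 + (81/4)/309) = sqrt(25607 + (81/4)*(1/309)) = sqrt(25607 + 27/412) = sqrt(10550111/412) = 11*sqrt(8980673)/206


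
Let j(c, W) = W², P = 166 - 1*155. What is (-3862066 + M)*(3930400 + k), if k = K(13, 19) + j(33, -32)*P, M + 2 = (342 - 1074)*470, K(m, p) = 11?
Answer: -16579110750900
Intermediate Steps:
P = 11 (P = 166 - 155 = 11)
M = -344042 (M = -2 + (342 - 1074)*470 = -2 - 732*470 = -2 - 344040 = -344042)
k = 11275 (k = 11 + (-32)²*11 = 11 + 1024*11 = 11 + 11264 = 11275)
(-3862066 + M)*(3930400 + k) = (-3862066 - 344042)*(3930400 + 11275) = -4206108*3941675 = -16579110750900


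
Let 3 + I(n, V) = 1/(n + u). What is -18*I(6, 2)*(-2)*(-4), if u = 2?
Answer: 414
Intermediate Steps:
I(n, V) = -3 + 1/(2 + n) (I(n, V) = -3 + 1/(n + 2) = -3 + 1/(2 + n))
-18*I(6, 2)*(-2)*(-4) = -18*((-5 - 3*6)/(2 + 6))*(-2)*(-4) = -18*((-5 - 18)/8)*(-2)*(-4) = -18*((1/8)*(-23))*(-2)*(-4) = -18*(-23/8*(-2))*(-4) = -207*(-4)/2 = -18*(-23) = 414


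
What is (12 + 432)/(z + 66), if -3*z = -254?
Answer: 333/113 ≈ 2.9469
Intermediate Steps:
z = 254/3 (z = -⅓*(-254) = 254/3 ≈ 84.667)
(12 + 432)/(z + 66) = (12 + 432)/(254/3 + 66) = 444/(452/3) = 444*(3/452) = 333/113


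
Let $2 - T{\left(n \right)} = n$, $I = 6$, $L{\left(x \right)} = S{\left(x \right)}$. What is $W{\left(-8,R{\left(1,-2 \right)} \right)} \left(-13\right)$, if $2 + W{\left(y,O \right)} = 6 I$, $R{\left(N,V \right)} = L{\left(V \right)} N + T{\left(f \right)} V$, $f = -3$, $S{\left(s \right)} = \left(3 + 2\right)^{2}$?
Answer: $-442$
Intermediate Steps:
$S{\left(s \right)} = 25$ ($S{\left(s \right)} = 5^{2} = 25$)
$L{\left(x \right)} = 25$
$T{\left(n \right)} = 2 - n$
$R{\left(N,V \right)} = 5 V + 25 N$ ($R{\left(N,V \right)} = 25 N + \left(2 - -3\right) V = 25 N + \left(2 + 3\right) V = 25 N + 5 V = 5 V + 25 N$)
$W{\left(y,O \right)} = 34$ ($W{\left(y,O \right)} = -2 + 6 \cdot 6 = -2 + 36 = 34$)
$W{\left(-8,R{\left(1,-2 \right)} \right)} \left(-13\right) = 34 \left(-13\right) = -442$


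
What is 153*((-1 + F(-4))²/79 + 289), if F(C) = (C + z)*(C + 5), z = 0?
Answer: 3496968/79 ≈ 44265.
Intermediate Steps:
F(C) = C*(5 + C) (F(C) = (C + 0)*(C + 5) = C*(5 + C))
153*((-1 + F(-4))²/79 + 289) = 153*((-1 - 4*(5 - 4))²/79 + 289) = 153*((-1 - 4*1)²*(1/79) + 289) = 153*((-1 - 4)²*(1/79) + 289) = 153*((-5)²*(1/79) + 289) = 153*(25*(1/79) + 289) = 153*(25/79 + 289) = 153*(22856/79) = 3496968/79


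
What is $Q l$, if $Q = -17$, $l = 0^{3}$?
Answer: $0$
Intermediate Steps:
$l = 0$
$Q l = \left(-17\right) 0 = 0$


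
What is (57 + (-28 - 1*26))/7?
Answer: 3/7 ≈ 0.42857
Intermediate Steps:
(57 + (-28 - 1*26))/7 = (57 + (-28 - 26))*(⅐) = (57 - 54)*(⅐) = 3*(⅐) = 3/7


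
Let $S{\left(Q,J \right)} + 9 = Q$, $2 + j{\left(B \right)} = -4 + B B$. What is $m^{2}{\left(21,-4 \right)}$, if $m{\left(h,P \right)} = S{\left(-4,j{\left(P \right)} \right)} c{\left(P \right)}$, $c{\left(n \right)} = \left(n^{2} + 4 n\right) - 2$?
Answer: $676$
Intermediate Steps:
$c{\left(n \right)} = -2 + n^{2} + 4 n$
$j{\left(B \right)} = -6 + B^{2}$ ($j{\left(B \right)} = -2 + \left(-4 + B B\right) = -2 + \left(-4 + B^{2}\right) = -6 + B^{2}$)
$S{\left(Q,J \right)} = -9 + Q$
$m{\left(h,P \right)} = 26 - 52 P - 13 P^{2}$ ($m{\left(h,P \right)} = \left(-9 - 4\right) \left(-2 + P^{2} + 4 P\right) = - 13 \left(-2 + P^{2} + 4 P\right) = 26 - 52 P - 13 P^{2}$)
$m^{2}{\left(21,-4 \right)} = \left(26 - -208 - 13 \left(-4\right)^{2}\right)^{2} = \left(26 + 208 - 208\right)^{2} = 26^{2} = 676$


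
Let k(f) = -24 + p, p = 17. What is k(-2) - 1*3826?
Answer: -3833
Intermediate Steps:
k(f) = -7 (k(f) = -24 + 17 = -7)
k(-2) - 1*3826 = -7 - 1*3826 = -7 - 3826 = -3833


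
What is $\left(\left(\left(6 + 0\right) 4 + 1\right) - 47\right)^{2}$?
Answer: $484$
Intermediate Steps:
$\left(\left(\left(6 + 0\right) 4 + 1\right) - 47\right)^{2} = \left(\left(6 \cdot 4 + 1\right) - 47\right)^{2} = \left(\left(24 + 1\right) - 47\right)^{2} = \left(25 - 47\right)^{2} = \left(-22\right)^{2} = 484$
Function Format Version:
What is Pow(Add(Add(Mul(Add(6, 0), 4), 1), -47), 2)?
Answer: 484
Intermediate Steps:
Pow(Add(Add(Mul(Add(6, 0), 4), 1), -47), 2) = Pow(Add(Add(Mul(6, 4), 1), -47), 2) = Pow(Add(Add(24, 1), -47), 2) = Pow(Add(25, -47), 2) = Pow(-22, 2) = 484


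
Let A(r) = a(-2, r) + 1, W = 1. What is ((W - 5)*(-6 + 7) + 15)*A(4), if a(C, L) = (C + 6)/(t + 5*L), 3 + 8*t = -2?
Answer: 2057/155 ≈ 13.271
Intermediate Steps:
t = -5/8 (t = -3/8 + (⅛)*(-2) = -3/8 - ¼ = -5/8 ≈ -0.62500)
a(C, L) = (6 + C)/(-5/8 + 5*L) (a(C, L) = (C + 6)/(-5/8 + 5*L) = (6 + C)/(-5/8 + 5*L))
A(r) = 1 + 32/(5*(-1 + 8*r)) (A(r) = 8*(6 - 2)/(5*(-1 + 8*r)) + 1 = (8/5)*4/(-1 + 8*r) + 1 = 32/(5*(-1 + 8*r)) + 1 = 1 + 32/(5*(-1 + 8*r)))
((W - 5)*(-6 + 7) + 15)*A(4) = ((1 - 5)*(-6 + 7) + 15)*((27 + 40*4)/(5*(-1 + 8*4))) = (-4*1 + 15)*((27 + 160)/(5*(-1 + 32))) = (-4 + 15)*((⅕)*187/31) = 11*((⅕)*(1/31)*187) = 11*(187/155) = 2057/155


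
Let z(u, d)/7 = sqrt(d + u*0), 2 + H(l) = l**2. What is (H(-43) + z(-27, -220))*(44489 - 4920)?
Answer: 73083943 + 553966*I*sqrt(55) ≈ 7.3084e+7 + 4.1083e+6*I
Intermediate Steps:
H(l) = -2 + l**2
z(u, d) = 7*sqrt(d) (z(u, d) = 7*sqrt(d + u*0) = 7*sqrt(d + 0) = 7*sqrt(d))
(H(-43) + z(-27, -220))*(44489 - 4920) = ((-2 + (-43)**2) + 7*sqrt(-220))*(44489 - 4920) = ((-2 + 1849) + 7*(2*I*sqrt(55)))*39569 = (1847 + 14*I*sqrt(55))*39569 = 73083943 + 553966*I*sqrt(55)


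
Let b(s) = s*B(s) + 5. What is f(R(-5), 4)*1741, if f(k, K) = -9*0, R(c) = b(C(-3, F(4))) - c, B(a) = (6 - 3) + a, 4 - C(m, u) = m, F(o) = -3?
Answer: 0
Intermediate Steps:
C(m, u) = 4 - m
B(a) = 3 + a
b(s) = 5 + s*(3 + s) (b(s) = s*(3 + s) + 5 = 5 + s*(3 + s))
R(c) = 75 - c (R(c) = (5 + (4 - 1*(-3))*(3 + (4 - 1*(-3)))) - c = (5 + (4 + 3)*(3 + (4 + 3))) - c = (5 + 7*(3 + 7)) - c = (5 + 7*10) - c = (5 + 70) - c = 75 - c)
f(k, K) = 0
f(R(-5), 4)*1741 = 0*1741 = 0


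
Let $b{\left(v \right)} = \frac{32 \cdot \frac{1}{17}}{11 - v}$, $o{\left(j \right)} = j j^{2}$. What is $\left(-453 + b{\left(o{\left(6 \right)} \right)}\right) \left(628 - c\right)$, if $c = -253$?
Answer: $- \frac{1390867297}{3485} \approx -3.991 \cdot 10^{5}$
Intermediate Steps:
$o{\left(j \right)} = j^{3}$
$b{\left(v \right)} = \frac{32}{17 \left(11 - v\right)}$ ($b{\left(v \right)} = \frac{32 \cdot \frac{1}{17}}{11 - v} = \frac{32}{17 \left(11 - v\right)}$)
$\left(-453 + b{\left(o{\left(6 \right)} \right)}\right) \left(628 - c\right) = \left(-453 - \frac{32}{-187 + 17 \cdot 6^{3}}\right) \left(628 - -253\right) = \left(-453 - \frac{32}{-187 + 17 \cdot 216}\right) \left(628 + 253\right) = \left(-453 - \frac{32}{-187 + 3672}\right) 881 = \left(-453 - \frac{32}{3485}\right) 881 = \left(- \frac{1578737}{3485}\right) 881 = - \frac{1390867297}{3485}$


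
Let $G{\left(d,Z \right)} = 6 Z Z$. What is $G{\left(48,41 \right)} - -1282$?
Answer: $11368$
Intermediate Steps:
$G{\left(d,Z \right)} = 6 Z^{2}$
$G{\left(48,41 \right)} - -1282 = 6 \cdot 41^{2} - -1282 = 6 \cdot 1681 + 1282 = 10086 + 1282 = 11368$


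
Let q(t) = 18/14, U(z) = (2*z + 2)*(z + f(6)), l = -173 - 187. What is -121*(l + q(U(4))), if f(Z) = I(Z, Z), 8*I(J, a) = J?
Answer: 303831/7 ≈ 43404.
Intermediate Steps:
I(J, a) = J/8
f(Z) = Z/8
l = -360
U(z) = (2 + 2*z)*(3/4 + z) (U(z) = (2*z + 2)*(z + (1/8)*6) = (2 + 2*z)*(z + 3/4) = (2 + 2*z)*(3/4 + z))
q(t) = 9/7 (q(t) = 18*(1/14) = 9/7)
-121*(l + q(U(4))) = -121*(-360 + 9/7) = -121*(-2511/7) = 303831/7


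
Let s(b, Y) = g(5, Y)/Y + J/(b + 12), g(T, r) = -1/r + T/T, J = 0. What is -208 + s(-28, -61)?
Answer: -774030/3721 ≈ -208.02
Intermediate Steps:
g(T, r) = 1 - 1/r (g(T, r) = -1/r + 1 = 1 - 1/r)
s(b, Y) = (-1 + Y)/Y² (s(b, Y) = ((-1 + Y)/Y)/Y + 0/(b + 12) = (-1 + Y)/Y² + 0/(12 + b) = (-1 + Y)/Y² + 0 = (-1 + Y)/Y²)
-208 + s(-28, -61) = -208 + (-1 - 61)/(-61)² = -208 + (1/3721)*(-62) = -208 - 62/3721 = -774030/3721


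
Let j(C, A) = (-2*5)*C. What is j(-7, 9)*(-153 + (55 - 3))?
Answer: -7070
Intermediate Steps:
j(C, A) = -10*C
j(-7, 9)*(-153 + (55 - 3)) = (-10*(-7))*(-153 + (55 - 3)) = 70*(-153 + 52) = 70*(-101) = -7070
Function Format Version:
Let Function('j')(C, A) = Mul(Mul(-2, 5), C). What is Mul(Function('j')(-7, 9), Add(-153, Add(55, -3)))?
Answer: -7070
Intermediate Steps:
Function('j')(C, A) = Mul(-10, C)
Mul(Function('j')(-7, 9), Add(-153, Add(55, -3))) = Mul(Mul(-10, -7), Add(-153, Add(55, -3))) = Mul(70, Add(-153, 52)) = Mul(70, -101) = -7070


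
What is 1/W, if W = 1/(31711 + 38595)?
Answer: 70306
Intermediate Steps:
W = 1/70306 ≈ 1.4224e-5
1/W = 1/(1/70306) = 70306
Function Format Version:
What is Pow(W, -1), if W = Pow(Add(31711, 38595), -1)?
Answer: 70306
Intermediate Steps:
W = Rational(1, 70306) (W = Pow(70306, -1) = Rational(1, 70306) ≈ 1.4224e-5)
Pow(W, -1) = Pow(Rational(1, 70306), -1) = 70306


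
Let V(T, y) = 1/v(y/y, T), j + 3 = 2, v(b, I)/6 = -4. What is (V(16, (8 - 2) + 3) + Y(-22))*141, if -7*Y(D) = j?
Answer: 799/56 ≈ 14.268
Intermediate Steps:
v(b, I) = -24 (v(b, I) = 6*(-4) = -24)
j = -1 (j = -3 + 2 = -1)
Y(D) = ⅐ (Y(D) = -⅐*(-1) = ⅐)
V(T, y) = -1/24 (V(T, y) = 1/(-24) = -1/24)
(V(16, (8 - 2) + 3) + Y(-22))*141 = (-1/24 + ⅐)*141 = (17/168)*141 = 799/56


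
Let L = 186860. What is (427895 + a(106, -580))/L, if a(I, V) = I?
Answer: 428001/186860 ≈ 2.2905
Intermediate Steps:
(427895 + a(106, -580))/L = (427895 + 106)/186860 = 428001*(1/186860) = 428001/186860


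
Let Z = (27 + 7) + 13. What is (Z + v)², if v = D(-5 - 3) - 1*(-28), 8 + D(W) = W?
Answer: 3481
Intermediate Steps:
D(W) = -8 + W
Z = 47 (Z = 34 + 13 = 47)
v = 12 (v = (-8 + (-5 - 3)) - 1*(-28) = (-8 - 8) + 28 = -16 + 28 = 12)
(Z + v)² = (47 + 12)² = 59² = 3481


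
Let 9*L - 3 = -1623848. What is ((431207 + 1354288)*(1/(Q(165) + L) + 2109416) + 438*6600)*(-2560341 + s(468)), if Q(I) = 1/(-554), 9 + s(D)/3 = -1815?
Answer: -8693617939031148515172221130/899610139 ≈ -9.6638e+18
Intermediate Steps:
s(D) = -5472 (s(D) = -27 + 3*(-1815) = -27 - 5445 = -5472)
Q(I) = -1/554
L = -1623845/9 (L = ⅓ + (⅑)*(-1623848) = ⅓ - 1623848/9 = -1623845/9 ≈ -1.8043e+5)
((431207 + 1354288)*(1/(Q(165) + L) + 2109416) + 438*6600)*(-2560341 + s(468)) = ((431207 + 1354288)*(1/(-1/554 - 1623845/9) + 2109416) + 438*6600)*(-2560341 - 5472) = (1785495*(1/(-899610139/4986) + 2109416) + 2890800)*(-2565813) = (1785495*(-4986/899610139 + 2109416) + 2890800)*(-2565813) = (1785495*(1897652020963838/899610139) + 2890800)*(-2565813) = (3388248195170827929810/899610139 + 2890800)*(-2565813) = (3388250795763817751010/899610139)*(-2565813) = -8693617939031148515172221130/899610139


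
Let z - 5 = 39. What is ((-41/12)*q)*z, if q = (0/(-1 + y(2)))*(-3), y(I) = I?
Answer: 0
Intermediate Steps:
z = 44 (z = 5 + 39 = 44)
q = 0 (q = (0/(-1 + 2))*(-3) = (0/1)*(-3) = (0*1)*(-3) = 0*(-3) = 0)
((-41/12)*q)*z = (-41/12*0)*44 = (-41*1/12*0)*44 = -41/12*0*44 = 0*44 = 0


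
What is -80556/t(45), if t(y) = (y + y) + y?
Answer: -26852/45 ≈ -596.71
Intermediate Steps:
t(y) = 3*y (t(y) = 2*y + y = 3*y)
-80556/t(45) = -80556/(3*45) = -80556/135 = -80556*1/135 = -26852/45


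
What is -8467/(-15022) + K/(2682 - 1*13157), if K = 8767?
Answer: -43006049/157355450 ≈ -0.27330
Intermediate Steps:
-8467/(-15022) + K/(2682 - 1*13157) = -8467/(-15022) + 8767/(2682 - 1*13157) = -8467*(-1/15022) + 8767/(2682 - 13157) = 8467/15022 + 8767/(-10475) = 8467/15022 + 8767*(-1/10475) = 8467/15022 - 8767/10475 = -43006049/157355450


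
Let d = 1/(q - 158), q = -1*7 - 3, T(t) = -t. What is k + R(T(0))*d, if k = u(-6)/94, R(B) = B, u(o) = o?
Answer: -3/47 ≈ -0.063830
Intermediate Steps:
q = -10 (q = -7 - 3 = -10)
d = -1/168 (d = 1/(-10 - 158) = 1/(-168) = -1/168 ≈ -0.0059524)
k = -3/47 (k = -6/94 = -6*1/94 = -3/47 ≈ -0.063830)
k + R(T(0))*d = -3/47 - 1*0*(-1/168) = -3/47 + 0*(-1/168) = -3/47 + 0 = -3/47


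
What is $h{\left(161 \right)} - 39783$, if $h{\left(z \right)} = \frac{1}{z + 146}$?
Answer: $- \frac{12213380}{307} \approx -39783.0$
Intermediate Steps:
$h{\left(z \right)} = \frac{1}{146 + z}$
$h{\left(161 \right)} - 39783 = \frac{1}{146 + 161} - 39783 = \frac{1}{307} - 39783 = - \frac{12213380}{307}$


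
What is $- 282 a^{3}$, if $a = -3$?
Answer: $7614$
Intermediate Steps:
$- 282 a^{3} = - 282 \left(-3\right)^{3} = \left(-282\right) \left(-27\right) = 7614$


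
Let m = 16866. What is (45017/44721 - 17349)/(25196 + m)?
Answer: -387909806/940527351 ≈ -0.41244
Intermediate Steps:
(45017/44721 - 17349)/(25196 + m) = (45017/44721 - 17349)/(25196 + 16866) = (45017*(1/44721) - 17349)/42062 = (45017/44721 - 17349)*(1/42062) = -775819612/44721*1/42062 = -387909806/940527351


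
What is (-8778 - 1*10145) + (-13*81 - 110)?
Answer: -20086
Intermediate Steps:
(-8778 - 1*10145) + (-13*81 - 110) = (-8778 - 10145) + (-1053 - 110) = -18923 - 1163 = -20086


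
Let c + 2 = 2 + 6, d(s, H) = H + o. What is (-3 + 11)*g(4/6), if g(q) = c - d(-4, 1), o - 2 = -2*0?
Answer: 24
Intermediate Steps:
o = 2 (o = 2 - 2*0 = 2 + 0 = 2)
d(s, H) = 2 + H (d(s, H) = H + 2 = 2 + H)
c = 6 (c = -2 + (2 + 6) = -2 + 8 = 6)
g(q) = 3 (g(q) = 6 - (2 + 1) = 6 - 1*3 = 6 - 3 = 3)
(-3 + 11)*g(4/6) = (-3 + 11)*3 = 8*3 = 24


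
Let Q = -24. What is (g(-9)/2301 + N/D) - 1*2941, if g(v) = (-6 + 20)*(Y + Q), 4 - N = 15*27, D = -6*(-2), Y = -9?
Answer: -27378379/9204 ≈ -2974.6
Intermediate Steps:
D = 12
N = -401 (N = 4 - 15*27 = 4 - 1*405 = 4 - 405 = -401)
g(v) = -462 (g(v) = (-6 + 20)*(-9 - 24) = 14*(-33) = -462)
(g(-9)/2301 + N/D) - 1*2941 = (-462/2301 - 401/12) - 1*2941 = (-462*1/2301 - 401*1/12) - 2941 = (-154/767 - 401/12) - 2941 = -309415/9204 - 2941 = -27378379/9204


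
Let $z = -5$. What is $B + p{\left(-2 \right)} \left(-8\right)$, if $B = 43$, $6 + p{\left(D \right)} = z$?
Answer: $131$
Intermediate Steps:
$p{\left(D \right)} = -11$ ($p{\left(D \right)} = -6 - 5 = -11$)
$B + p{\left(-2 \right)} \left(-8\right) = 43 - -88 = 43 + 88 = 131$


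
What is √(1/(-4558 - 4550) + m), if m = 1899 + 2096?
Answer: √9205774127/1518 ≈ 63.206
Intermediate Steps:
m = 3995
√(1/(-4558 - 4550) + m) = √(1/(-4558 - 4550) + 3995) = √(1/(-9108) + 3995) = √(-1/9108 + 3995) = √(36386459/9108) = √9205774127/1518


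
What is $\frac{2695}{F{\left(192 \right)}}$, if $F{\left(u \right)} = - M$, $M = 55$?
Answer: $-49$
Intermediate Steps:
$F{\left(u \right)} = -55$ ($F{\left(u \right)} = \left(-1\right) 55 = -55$)
$\frac{2695}{F{\left(192 \right)}} = \frac{2695}{-55} = 2695 \left(- \frac{1}{55}\right) = -49$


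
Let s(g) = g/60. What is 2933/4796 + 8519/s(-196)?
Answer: -87530449/33572 ≈ -2607.2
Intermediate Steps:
s(g) = g/60 (s(g) = g*(1/60) = g/60)
2933/4796 + 8519/s(-196) = 2933/4796 + 8519/(((1/60)*(-196))) = 2933*(1/4796) + 8519/(-49/15) = 2933/4796 + 8519*(-15/49) = 2933/4796 - 18255/7 = -87530449/33572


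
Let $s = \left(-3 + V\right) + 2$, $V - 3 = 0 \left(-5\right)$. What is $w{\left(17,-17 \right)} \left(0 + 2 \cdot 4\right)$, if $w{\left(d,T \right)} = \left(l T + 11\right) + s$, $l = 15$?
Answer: $-1936$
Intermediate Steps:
$V = 3$ ($V = 3 + 0 \left(-5\right) = 3 + 0 = 3$)
$s = 2$ ($s = \left(-3 + 3\right) + 2 = 0 + 2 = 2$)
$w{\left(d,T \right)} = 13 + 15 T$ ($w{\left(d,T \right)} = \left(15 T + 11\right) + 2 = \left(11 + 15 T\right) + 2 = 13 + 15 T$)
$w{\left(17,-17 \right)} \left(0 + 2 \cdot 4\right) = \left(13 + 15 \left(-17\right)\right) \left(0 + 2 \cdot 4\right) = \left(13 - 255\right) \left(0 + 8\right) = \left(-242\right) 8 = -1936$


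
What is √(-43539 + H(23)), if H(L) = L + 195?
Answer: I*√43321 ≈ 208.14*I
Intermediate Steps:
H(L) = 195 + L
√(-43539 + H(23)) = √(-43539 + (195 + 23)) = √(-43539 + 218) = √(-43321) = I*√43321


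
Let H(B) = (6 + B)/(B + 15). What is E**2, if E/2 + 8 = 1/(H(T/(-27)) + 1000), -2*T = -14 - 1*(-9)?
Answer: 165984417648036/648538691761 ≈ 255.94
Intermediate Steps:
T = 5/2 (T = -(-14 - 1*(-9))/2 = -(-14 + 9)/2 = -1/2*(-5) = 5/2 ≈ 2.5000)
H(B) = (6 + B)/(15 + B)
E = -12883494/805319 (E = -16 + 2/((6 + (5/2)/(-27))/(15 + (5/2)/(-27)) + 1000) = -16 + 2/((6 + (5/2)*(-1/27))/(15 + (5/2)*(-1/27)) + 1000) = -16 + 2/((6 - 5/54)/(15 - 5/54) + 1000) = -16 + 2/((319/54)/(805/54) + 1000) = -16 + 2/((54/805)*(319/54) + 1000) = -16 + 2/(319/805 + 1000) = -16 + 2/(805319/805) = -16 + 2*(805/805319) = -16 + 1610/805319 = -12883494/805319 ≈ -15.998)
E**2 = (-12883494/805319)**2 = 165984417648036/648538691761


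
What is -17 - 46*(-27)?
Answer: 1225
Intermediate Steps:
-17 - 46*(-27) = -17 + 1242 = 1225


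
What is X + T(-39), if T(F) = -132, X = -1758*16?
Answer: -28260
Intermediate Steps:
X = -28128
X + T(-39) = -28128 - 132 = -28260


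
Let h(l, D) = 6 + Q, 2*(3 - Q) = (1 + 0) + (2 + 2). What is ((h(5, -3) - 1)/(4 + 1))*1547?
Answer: 17017/10 ≈ 1701.7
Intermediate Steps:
Q = 1/2 (Q = 3 - ((1 + 0) + (2 + 2))/2 = 3 - (1 + 4)/2 = 3 - 1/2*5 = 3 - 5/2 = 1/2 ≈ 0.50000)
h(l, D) = 13/2 (h(l, D) = 6 + 1/2 = 13/2)
((h(5, -3) - 1)/(4 + 1))*1547 = ((13/2 - 1)/(4 + 1))*1547 = ((11/2)/5)*1547 = ((11/2)*(1/5))*1547 = (11/10)*1547 = 17017/10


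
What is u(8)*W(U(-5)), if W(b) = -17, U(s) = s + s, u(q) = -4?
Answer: 68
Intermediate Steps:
U(s) = 2*s
u(8)*W(U(-5)) = -4*(-17) = 68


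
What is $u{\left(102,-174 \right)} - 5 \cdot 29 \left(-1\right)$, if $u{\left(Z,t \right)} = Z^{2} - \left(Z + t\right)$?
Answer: $10621$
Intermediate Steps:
$u{\left(Z,t \right)} = Z^{2} - Z - t$ ($u{\left(Z,t \right)} = Z^{2} - \left(Z + t\right) = Z^{2} - Z - t$)
$u{\left(102,-174 \right)} - 5 \cdot 29 \left(-1\right) = \left(102^{2} - 102 - -174\right) - 5 \cdot 29 \left(-1\right) = \left(10404 - 102 + 174\right) - 145 \left(-1\right) = 10476 - -145 = 10476 + 145 = 10621$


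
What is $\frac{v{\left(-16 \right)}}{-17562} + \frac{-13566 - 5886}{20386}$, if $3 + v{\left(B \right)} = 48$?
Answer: $- \frac{57088899}{59669822} \approx -0.95675$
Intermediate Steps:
$v{\left(B \right)} = 45$ ($v{\left(B \right)} = -3 + 48 = 45$)
$\frac{v{\left(-16 \right)}}{-17562} + \frac{-13566 - 5886}{20386} = \frac{45}{-17562} + \frac{-13566 - 5886}{20386} = 45 \left(- \frac{1}{17562}\right) + \left(-13566 - 5886\right) \frac{1}{20386} = - \frac{15}{5854} + \left(-13566 - 5886\right) \frac{1}{20386} = - \frac{15}{5854} - \frac{9726}{10193} = - \frac{57088899}{59669822}$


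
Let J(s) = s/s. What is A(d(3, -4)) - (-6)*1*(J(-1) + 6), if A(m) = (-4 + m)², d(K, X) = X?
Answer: 106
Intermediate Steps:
J(s) = 1
A(d(3, -4)) - (-6)*1*(J(-1) + 6) = (-4 - 4)² - (-6)*1*(1 + 6) = (-8)² - (-6)*1*7 = 64 - (-6)*7 = 64 - 1*(-42) = 64 + 42 = 106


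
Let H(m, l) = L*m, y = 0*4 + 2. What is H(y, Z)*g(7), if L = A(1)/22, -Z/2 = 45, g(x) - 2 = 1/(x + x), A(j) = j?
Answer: 29/154 ≈ 0.18831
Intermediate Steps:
g(x) = 2 + 1/(2*x) (g(x) = 2 + 1/(x + x) = 2 + 1/(2*x))
Z = -90 (Z = -2*45 = -90)
L = 1/22 ≈ 0.045455
y = 2 (y = 0 + 2 = 2)
H(m, l) = m/22
H(y, Z)*g(7) = ((1/22)*2)*(2 + (½)/7) = (2 + (½)*(⅐))/11 = (2 + 1/14)/11 = (1/11)*(29/14) = 29/154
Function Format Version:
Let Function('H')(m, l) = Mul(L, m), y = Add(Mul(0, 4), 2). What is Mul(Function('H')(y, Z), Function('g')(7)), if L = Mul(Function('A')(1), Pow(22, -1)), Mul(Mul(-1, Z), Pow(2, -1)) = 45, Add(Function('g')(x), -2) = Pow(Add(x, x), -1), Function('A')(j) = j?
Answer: Rational(29, 154) ≈ 0.18831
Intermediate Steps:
Function('g')(x) = Add(2, Mul(Rational(1, 2), Pow(x, -1))) (Function('g')(x) = Add(2, Pow(Add(x, x), -1)) = Add(2, Pow(Mul(2, x), -1)) = Add(2, Mul(Rational(1, 2), Pow(x, -1))))
Z = -90 (Z = Mul(-2, 45) = -90)
L = Rational(1, 22) (L = Mul(1, Pow(22, -1)) = Mul(1, Rational(1, 22)) = Rational(1, 22) ≈ 0.045455)
y = 2 (y = Add(0, 2) = 2)
Function('H')(m, l) = Mul(Rational(1, 22), m)
Mul(Function('H')(y, Z), Function('g')(7)) = Mul(Mul(Rational(1, 22), 2), Add(2, Mul(Rational(1, 2), Pow(7, -1)))) = Mul(Rational(1, 11), Add(2, Mul(Rational(1, 2), Rational(1, 7)))) = Mul(Rational(1, 11), Add(2, Rational(1, 14))) = Mul(Rational(1, 11), Rational(29, 14)) = Rational(29, 154)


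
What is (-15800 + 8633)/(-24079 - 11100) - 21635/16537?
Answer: -642576986/581755123 ≈ -1.1045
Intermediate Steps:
(-15800 + 8633)/(-24079 - 11100) - 21635/16537 = -7167/(-35179) - 21635*1/16537 = -7167*(-1/35179) - 21635/16537 = 7167/35179 - 21635/16537 = -642576986/581755123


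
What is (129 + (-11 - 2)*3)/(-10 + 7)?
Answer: -30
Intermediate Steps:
(129 + (-11 - 2)*3)/(-10 + 7) = (129 - 13*3)/(-3) = (129 - 39)*(-⅓) = 90*(-⅓) = -30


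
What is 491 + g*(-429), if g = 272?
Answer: -116197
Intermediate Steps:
491 + g*(-429) = 491 + 272*(-429) = 491 - 116688 = -116197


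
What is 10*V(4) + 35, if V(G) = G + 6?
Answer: 135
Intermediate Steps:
V(G) = 6 + G
10*V(4) + 35 = 10*(6 + 4) + 35 = 10*10 + 35 = 100 + 35 = 135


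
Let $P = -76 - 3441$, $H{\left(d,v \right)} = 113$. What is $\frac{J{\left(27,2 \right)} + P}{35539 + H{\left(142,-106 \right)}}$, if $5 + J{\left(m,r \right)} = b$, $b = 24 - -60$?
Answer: $- \frac{573}{5942} \approx -0.096432$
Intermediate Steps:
$b = 84$ ($b = 24 + 60 = 84$)
$J{\left(m,r \right)} = 79$ ($J{\left(m,r \right)} = -5 + 84 = 79$)
$P = -3517$ ($P = -76 - 3441 = -3517$)
$\frac{J{\left(27,2 \right)} + P}{35539 + H{\left(142,-106 \right)}} = \frac{79 - 3517}{35539 + 113} = - \frac{3438}{35652} = \left(-3438\right) \frac{1}{35652} = - \frac{573}{5942}$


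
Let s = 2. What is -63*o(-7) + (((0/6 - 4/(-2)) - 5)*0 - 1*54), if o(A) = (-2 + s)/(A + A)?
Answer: -54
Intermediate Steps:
o(A) = 0 (o(A) = (-2 + 2)/(A + A) = 0/((2*A)) = 0*(1/(2*A)) = 0)
-63*o(-7) + (((0/6 - 4/(-2)) - 5)*0 - 1*54) = -63*0 + (((0/6 - 4/(-2)) - 5)*0 - 1*54) = 0 + (((0*(⅙) - 4*(-½)) - 5)*0 - 54) = 0 + (((0 + 2) - 5)*0 - 54) = 0 + ((2 - 5)*0 - 54) = 0 + (-3*0 - 54) = 0 + (0 - 54) = 0 - 54 = -54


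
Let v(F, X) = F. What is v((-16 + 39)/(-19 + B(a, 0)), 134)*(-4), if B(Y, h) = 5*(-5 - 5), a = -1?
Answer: 4/3 ≈ 1.3333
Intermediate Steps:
B(Y, h) = -50 (B(Y, h) = 5*(-10) = -50)
v((-16 + 39)/(-19 + B(a, 0)), 134)*(-4) = ((-16 + 39)/(-19 - 50))*(-4) = (23/(-69))*(-4) = (23*(-1/69))*(-4) = -1/3*(-4) = 4/3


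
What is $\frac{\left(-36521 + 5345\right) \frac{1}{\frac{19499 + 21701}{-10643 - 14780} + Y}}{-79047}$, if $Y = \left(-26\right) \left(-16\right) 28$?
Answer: $\frac{11008159}{325065311854} \approx 3.3864 \cdot 10^{-5}$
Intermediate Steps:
$Y = 11648$ ($Y = 416 \cdot 28 = 11648$)
$\frac{\left(-36521 + 5345\right) \frac{1}{\frac{19499 + 21701}{-10643 - 14780} + Y}}{-79047} = \frac{\left(-36521 + 5345\right) \frac{1}{\frac{19499 + 21701}{-10643 - 14780} + 11648}}{-79047} = - \frac{31176}{\frac{41200}{-25423} + 11648} \left(- \frac{1}{79047}\right) = - \frac{31176}{41200 \left(- \frac{1}{25423}\right) + 11648} \left(- \frac{1}{79047}\right) = - \frac{31176}{- \frac{41200}{25423} + 11648} \left(- \frac{1}{79047}\right) = - \frac{31176}{\frac{296085904}{25423}} \left(- \frac{1}{79047}\right) = \left(-31176\right) \frac{25423}{296085904} \left(- \frac{1}{79047}\right) = \left(- \frac{99073431}{37010738}\right) \left(- \frac{1}{79047}\right) = \frac{11008159}{325065311854}$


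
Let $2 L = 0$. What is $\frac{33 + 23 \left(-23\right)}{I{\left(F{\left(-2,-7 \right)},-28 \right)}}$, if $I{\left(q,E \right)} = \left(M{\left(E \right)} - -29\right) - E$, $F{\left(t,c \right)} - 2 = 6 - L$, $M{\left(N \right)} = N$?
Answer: $- \frac{496}{29} \approx -17.103$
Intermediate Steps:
$L = 0$ ($L = \frac{1}{2} \cdot 0 = 0$)
$F{\left(t,c \right)} = 8$ ($F{\left(t,c \right)} = 2 + \left(6 - 0\right) = 2 + \left(6 + 0\right) = 2 + 6 = 8$)
$I{\left(q,E \right)} = 29$ ($I{\left(q,E \right)} = \left(E - -29\right) - E = \left(E + 29\right) - E = \left(29 + E\right) - E = 29$)
$\frac{33 + 23 \left(-23\right)}{I{\left(F{\left(-2,-7 \right)},-28 \right)}} = \frac{33 + 23 \left(-23\right)}{29} = \left(33 - 529\right) \frac{1}{29} = \left(-496\right) \frac{1}{29} = - \frac{496}{29}$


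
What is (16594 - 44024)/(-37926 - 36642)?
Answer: 1055/2868 ≈ 0.36785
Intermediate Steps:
(16594 - 44024)/(-37926 - 36642) = -27430/(-74568) = -27430*(-1/74568) = 1055/2868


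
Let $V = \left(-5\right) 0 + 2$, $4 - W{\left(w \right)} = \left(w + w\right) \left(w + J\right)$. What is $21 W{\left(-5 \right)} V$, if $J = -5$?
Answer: $-4032$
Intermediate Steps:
$W{\left(w \right)} = 4 - 2 w \left(-5 + w\right)$ ($W{\left(w \right)} = 4 - \left(w + w\right) \left(w - 5\right) = 4 - 2 w \left(-5 + w\right)$)
$V = 2$ ($V = 0 + 2 = 2$)
$21 W{\left(-5 \right)} V = 21 \left(4 - 2 \left(-5\right)^{2} + 10 \left(-5\right)\right) 2 = 21 \left(4 - 50 - 50\right) 2 = 21 \left(-96\right) 2 = \left(-2016\right) 2 = -4032$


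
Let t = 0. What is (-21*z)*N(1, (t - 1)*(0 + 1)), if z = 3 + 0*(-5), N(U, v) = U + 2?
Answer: -189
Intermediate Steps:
N(U, v) = 2 + U
z = 3 (z = 3 + 0 = 3)
(-21*z)*N(1, (t - 1)*(0 + 1)) = (-21*3)*(2 + 1) = -63*3 = -189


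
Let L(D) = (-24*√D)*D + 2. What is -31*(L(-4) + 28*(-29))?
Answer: 25110 - 5952*I ≈ 25110.0 - 5952.0*I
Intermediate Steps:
L(D) = 2 - 24*D^(3/2) (L(D) = -24*D^(3/2) + 2 = 2 - 24*D^(3/2))
-31*(L(-4) + 28*(-29)) = -31*((2 - (-192)*I) + 28*(-29)) = -31*((2 - (-192)*I) - 812) = -31*((2 + 192*I) - 812) = -31*(-810 + 192*I) = 25110 - 5952*I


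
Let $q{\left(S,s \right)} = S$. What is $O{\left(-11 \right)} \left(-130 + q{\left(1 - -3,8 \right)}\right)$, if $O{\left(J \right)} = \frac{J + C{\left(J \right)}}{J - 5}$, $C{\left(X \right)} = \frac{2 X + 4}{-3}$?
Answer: $- \frac{315}{8} \approx -39.375$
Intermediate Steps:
$C{\left(X \right)} = - \frac{4}{3} - \frac{2 X}{3}$ ($C{\left(X \right)} = \left(4 + 2 X\right) \left(- \frac{1}{3}\right) = - \frac{4}{3} - \frac{2 X}{3}$)
$O{\left(J \right)} = \frac{- \frac{4}{3} + \frac{J}{3}}{-5 + J}$ ($O{\left(J \right)} = \frac{J - \left(\frac{4}{3} + \frac{2 J}{3}\right)}{J - 5} = \frac{- \frac{4}{3} + \frac{J}{3}}{-5 + J}$)
$O{\left(-11 \right)} \left(-130 + q{\left(1 - -3,8 \right)}\right) = \frac{-4 - 11}{3 \left(-5 - 11\right)} \left(-130 + \left(1 - -3\right)\right) = \frac{1}{3} \frac{1}{-16} \left(-15\right) \left(-130 + \left(1 + 3\right)\right) = \frac{1}{3} \left(- \frac{1}{16}\right) \left(-15\right) \left(-130 + 4\right) = \frac{5}{16} \left(-126\right) = - \frac{315}{8}$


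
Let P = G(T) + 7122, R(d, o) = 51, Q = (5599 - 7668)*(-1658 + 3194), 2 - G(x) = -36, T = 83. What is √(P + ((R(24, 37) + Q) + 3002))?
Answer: I*√3167771 ≈ 1779.8*I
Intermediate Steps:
G(x) = 38 (G(x) = 2 - 1*(-36) = 2 + 36 = 38)
Q = -3177984 (Q = -2069*1536 = -3177984)
P = 7160 (P = 38 + 7122 = 7160)
√(P + ((R(24, 37) + Q) + 3002)) = √(7160 + ((51 - 3177984) + 3002)) = √(7160 + (-3177933 + 3002)) = √(7160 - 3174931) = √(-3167771) = I*√3167771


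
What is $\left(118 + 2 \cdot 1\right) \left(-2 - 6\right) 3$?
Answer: $-2880$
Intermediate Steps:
$\left(118 + 2 \cdot 1\right) \left(-2 - 6\right) 3 = \left(118 + 2\right) \left(\left(-8\right) 3\right) = 120 \left(-24\right) = -2880$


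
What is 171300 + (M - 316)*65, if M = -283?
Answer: 132365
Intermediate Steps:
171300 + (M - 316)*65 = 171300 + (-283 - 316)*65 = 171300 - 599*65 = 171300 - 38935 = 132365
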